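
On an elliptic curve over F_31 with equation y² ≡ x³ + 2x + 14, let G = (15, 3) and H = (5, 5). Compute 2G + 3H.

First 2G:
Repeated addition: build up to 2G.
2G: tangent at (15, 3): λ = (3·15² + 2)/(2·3) ≡ 26/6. 6⁻¹ ≡ 26 (mod 31), so λ ≡ 26·26 ≡ 25.
  x = λ² - 15 - 15 = 625 - 30 ≡ 6; y = λ·(15 - 6) - 3 ≡ 5. → (6, 5)
2G = (6, 5).
Next 3H:
Repeated addition: build up to 3H.
2H: tangent at (5, 5): λ = (3·5² + 2)/(2·5) ≡ 15/10. 10⁻¹ ≡ 28 (mod 31) since 10·28 = 280 ≡ 1, so λ ≡ 15·28 ≡ 17.
  x = λ² - 5 - 5 = 289 - 10 ≡ 0; y = λ·(5 - 0) - 5 ≡ 18. → (0, 18)
3H: (0, 18) + (5, 5). λ = (5 - 18)/(5 - 0) ≡ 18/5 mod 31. 5⁻¹ ≡ 25 (mod 31) since 5·25 = 125 ≡ 1, so λ ≡ 16.
  x = λ² - 0 - 5 = 256 - 5 ≡ 3; y = λ·(0 - 3) - 18 ≡ 27. → (3, 27)
3H = (3, 27).
Finally 2G + 3H:
(6, 5) + (3, 27). λ = (27 - 5)/(3 - 6) ≡ 22/28 mod 31. 28⁻¹ ≡ 10 (mod 31), so λ ≡ 3.
  x = λ² - 6 - 3 = 9 - 9 ≡ 0; y = λ·(6 - 0) - 5 ≡ 13. → (0, 13)

(0, 13)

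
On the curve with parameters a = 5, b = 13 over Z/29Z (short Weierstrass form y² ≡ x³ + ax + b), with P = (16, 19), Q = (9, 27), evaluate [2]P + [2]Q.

First 2P:
Repeated addition: build up to 2P.
2P: tangent at (16, 19): λ = (3·16² + 5)/(2·19) ≡ 19/9. 9⁻¹ ≡ 13 (mod 29), so λ ≡ 19·13 ≡ 15.
  x = λ² - 16 - 16 = 225 - 32 ≡ 19; y = λ·(16 - 19) - 19 ≡ 23. → (19, 23)
2P = (19, 23).
Next 2Q:
Repeated addition: build up to 2Q.
2Q: tangent at (9, 27): λ = (3·9² + 5)/(2·27) ≡ 16/25. 25⁻¹ ≡ 7 (mod 29), so λ ≡ 16·7 ≡ 25.
  x = λ² - 9 - 9 = 625 - 18 ≡ 27; y = λ·(9 - 27) - 27 ≡ 16. → (27, 16)
2Q = (27, 16).
Finally 2P + 2Q:
(19, 23) + (27, 16). λ = (16 - 23)/(27 - 19) ≡ 22/8 mod 29. 8⁻¹ ≡ 11 (mod 29) since 8·11 = 88 ≡ 1, so λ ≡ 10.
  x = λ² - 19 - 27 = 100 - 46 ≡ 25; y = λ·(19 - 25) - 23 ≡ 4. → (25, 4)

(25, 4)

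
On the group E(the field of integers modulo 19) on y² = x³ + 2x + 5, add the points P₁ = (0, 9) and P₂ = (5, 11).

(2, 13)

(0, 9) + (5, 11). λ = (11 - 9)/(5 - 0) ≡ 2/5 mod 19. 5⁻¹ ≡ 4 (mod 19) since 5·4 = 20 ≡ 1, so λ ≡ 8.
  x = λ² - 0 - 5 = 64 - 5 ≡ 2; y = λ·(0 - 2) - 9 ≡ 13. → (2, 13)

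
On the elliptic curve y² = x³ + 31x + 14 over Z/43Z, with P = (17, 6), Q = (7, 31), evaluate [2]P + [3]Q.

(34, 34)

First 2P:
Repeated addition: build up to 2P.
2P: tangent at (17, 6): λ = (3·17² + 31)/(2·6) ≡ 38/12. 12⁻¹ ≡ 18 (mod 43), so λ ≡ 38·18 ≡ 39.
  x = λ² - 17 - 17 = 1521 - 34 ≡ 25; y = λ·(17 - 25) - 6 ≡ 26. → (25, 26)
2P = (25, 26).
Next 3Q:
Repeated addition: build up to 3Q.
2Q: tangent at (7, 31): λ = (3·7² + 31)/(2·31) ≡ 6/19. 19⁻¹ ≡ 34 (mod 43) since 19·34 = 646 ≡ 1, so λ ≡ 6·34 ≡ 32.
  x = λ² - 7 - 7 = 1024 - 14 ≡ 21; y = λ·(7 - 21) - 31 ≡ 37. → (21, 37)
3Q: (21, 37) + (7, 31). λ = (31 - 37)/(7 - 21) ≡ 37/29 mod 43. 29⁻¹ ≡ 3 (mod 43), so λ ≡ 25.
  x = λ² - 21 - 7 = 625 - 28 ≡ 38; y = λ·(21 - 38) - 37 ≡ 11. → (38, 11)
3Q = (38, 11).
Finally 2P + 3Q:
(25, 26) + (38, 11). λ = (11 - 26)/(38 - 25) ≡ 28/13 mod 43. 13⁻¹ ≡ 10 (mod 43), so λ ≡ 22.
  x = λ² - 25 - 38 = 484 - 63 ≡ 34; y = λ·(25 - 34) - 26 ≡ 34. → (34, 34)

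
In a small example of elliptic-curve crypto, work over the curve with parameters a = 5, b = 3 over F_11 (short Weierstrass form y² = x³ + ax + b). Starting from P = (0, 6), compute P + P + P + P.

Repeated addition: build up to 4P.
2P: tangent at (0, 6): λ = (3·0² + 5)/(2·6) ≡ 5/1. 1⁻¹ ≡ 1 (mod 11), so λ ≡ 5·1 ≡ 5.
  x = λ² - 0 - 0 = 25 - 0 ≡ 3; y = λ·(0 - 3) - 6 ≡ 1. → (3, 1)
3P: (3, 1) + (0, 6). λ = (6 - 1)/(0 - 3) ≡ 5/8 mod 11. 8⁻¹ ≡ 7 (mod 11), so λ ≡ 2.
  x = λ² - 3 - 0 = 4 - 3 ≡ 1; y = λ·(3 - 1) - 1 ≡ 3. → (1, 3)
4P: (1, 3) + (0, 6). λ = (6 - 3)/(0 - 1) ≡ 3/10 mod 11. 10⁻¹ ≡ 10 (mod 11) since 10·10 = 100 ≡ 1, so λ ≡ 8.
  x = λ² - 1 - 0 = 64 - 1 ≡ 8; y = λ·(1 - 8) - 3 ≡ 7. → (8, 7)

(8, 7)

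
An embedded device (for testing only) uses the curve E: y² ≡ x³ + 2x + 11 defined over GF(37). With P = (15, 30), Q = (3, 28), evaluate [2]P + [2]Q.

(29, 36)

First 2P:
Repeated addition: build up to 2P.
2P: tangent at (15, 30): λ = (3·15² + 2)/(2·30) ≡ 11/23. 23⁻¹ ≡ 29 (mod 37) since 23·29 = 667 ≡ 1, so λ ≡ 11·29 ≡ 23.
  x = λ² - 15 - 15 = 529 - 30 ≡ 18; y = λ·(15 - 18) - 30 ≡ 12. → (18, 12)
2P = (18, 12).
Next 2Q:
Repeated addition: build up to 2Q.
2Q: tangent at (3, 28): λ = (3·3² + 2)/(2·28) ≡ 29/19. 19⁻¹ ≡ 2 (mod 37) since 19·2 = 38 ≡ 1, so λ ≡ 29·2 ≡ 21.
  x = λ² - 3 - 3 = 441 - 6 ≡ 28; y = λ·(3 - 28) - 28 ≡ 2. → (28, 2)
2Q = (28, 2).
Finally 2P + 2Q:
(18, 12) + (28, 2). λ = (2 - 12)/(28 - 18) ≡ 27/10 mod 37. 10⁻¹ ≡ 26 (mod 37), so λ ≡ 36.
  x = λ² - 18 - 28 = 1296 - 46 ≡ 29; y = λ·(18 - 29) - 12 ≡ 36. → (29, 36)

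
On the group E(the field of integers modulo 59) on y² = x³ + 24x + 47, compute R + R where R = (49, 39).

(39, 57)

tangent at (49, 39): λ = (3·49² + 24)/(2·39) ≡ 29/19. 19⁻¹ ≡ 28 (mod 59) since 19·28 = 532 ≡ 1, so λ ≡ 29·28 ≡ 45.
  x = λ² - 49 - 49 = 2025 - 98 ≡ 39; y = λ·(49 - 39) - 39 ≡ 57. → (39, 57)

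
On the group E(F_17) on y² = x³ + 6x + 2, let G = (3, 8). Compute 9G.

(3, 8)

Double-and-add on 9 = (1001)₂. Start with G = (3, 8) for the leading 1-bit.
double: tangent at (3, 8): λ = (3·3² + 6)/(2·8) ≡ 16/16. 16⁻¹ ≡ 16 (mod 17), so λ ≡ 16·16 ≡ 1.
  x = λ² - 3 - 3 = 1 - 6 ≡ 12; y = λ·(3 - 12) - 8 ≡ 0. → (12, 0)
double: (12, 0) + (12, 0): same x and y₁ ≡ -y₂, so the sum is O.
double: O + O = O (identity).
add G: O + (3, 8) = (3, 8) (identity).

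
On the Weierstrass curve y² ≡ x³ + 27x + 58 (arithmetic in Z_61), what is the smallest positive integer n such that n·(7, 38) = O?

5

2P: tangent at (7, 38): λ = (3·7² + 27)/(2·38) ≡ 52/15. 15⁻¹ ≡ 57 (mod 61), so λ ≡ 52·57 ≡ 36.
  x = λ² - 7 - 7 = 1296 - 14 ≡ 1; y = λ·(7 - 1) - 38 ≡ 56. → (1, 56)
3P: (1, 56) + (7, 38). λ = (38 - 56)/(7 - 1) ≡ 43/6 mod 61. 6⁻¹ ≡ 51 (mod 61) since 6·51 = 306 ≡ 1, so λ ≡ 58.
  x = λ² - 1 - 7 = 3364 - 8 ≡ 1; y = λ·(1 - 1) - 56 ≡ 5. → (1, 5)
4P: (1, 5) + (7, 38). λ = (38 - 5)/(7 - 1) ≡ 33/6 mod 61. 6⁻¹ ≡ 51 (mod 61), so λ ≡ 36.
  x = λ² - 1 - 7 = 1296 - 8 ≡ 7; y = λ·(1 - 7) - 5 ≡ 23. → (7, 23)
5P: (7, 23) + (7, 38): same x and y₁ ≡ -y₂, so the sum is O.
5P = O, so the order is 5.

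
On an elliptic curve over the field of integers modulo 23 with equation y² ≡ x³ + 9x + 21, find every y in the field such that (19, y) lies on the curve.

x³ + 9x + 21 = 7051 ≡ 13 (mod 23).
Square roots of 13 mod 23: 6 and 17 (since 6² = 36 ≡ 13).

6, 17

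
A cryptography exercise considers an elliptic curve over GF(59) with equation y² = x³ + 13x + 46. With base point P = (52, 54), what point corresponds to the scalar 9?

(42, 24)

Repeated addition: build up to 9P.
2P: tangent at (52, 54): λ = (3·52² + 13)/(2·54) ≡ 42/49. 49⁻¹ ≡ 53 (mod 59), so λ ≡ 42·53 ≡ 43.
  x = λ² - 52 - 52 = 1849 - 104 ≡ 34; y = λ·(52 - 34) - 54 ≡ 12. → (34, 12)
3P: (34, 12) + (52, 54). λ = (54 - 12)/(52 - 34) ≡ 42/18 mod 59. 18⁻¹ ≡ 23 (mod 59), so λ ≡ 22.
  x = λ² - 34 - 52 = 484 - 86 ≡ 44; y = λ·(34 - 44) - 12 ≡ 4. → (44, 4)
4P: (44, 4) + (52, 54). λ = (54 - 4)/(52 - 44) ≡ 50/8 mod 59. 8⁻¹ ≡ 37 (mod 59) since 8·37 = 296 ≡ 1, so λ ≡ 21.
  x = λ² - 44 - 52 = 441 - 96 ≡ 50; y = λ·(44 - 50) - 4 ≡ 47. → (50, 47)
5P: (50, 47) + (52, 54). λ = (54 - 47)/(52 - 50) ≡ 7/2 mod 59. 2⁻¹ ≡ 30 (mod 59) since 2·30 = 60 ≡ 1, so λ ≡ 33.
  x = λ² - 50 - 52 = 1089 - 102 ≡ 43; y = λ·(50 - 43) - 47 ≡ 7. → (43, 7)
6P: (43, 7) + (52, 54). λ = (54 - 7)/(52 - 43) ≡ 47/9 mod 59. 9⁻¹ ≡ 46 (mod 59), so λ ≡ 38.
  x = λ² - 43 - 52 = 1444 - 95 ≡ 51; y = λ·(43 - 51) - 7 ≡ 43. → (51, 43)
7P: (51, 43) + (52, 54). λ = (54 - 43)/(52 - 51) ≡ 11/1 mod 59. 1⁻¹ ≡ 1 (mod 59), so λ ≡ 11.
  x = λ² - 51 - 52 = 121 - 103 ≡ 18; y = λ·(51 - 18) - 43 ≡ 25. → (18, 25)
8P: (18, 25) + (52, 54). λ = (54 - 25)/(52 - 18) ≡ 29/34 mod 59. 34⁻¹ ≡ 33 (mod 59) since 34·33 = 1122 ≡ 1, so λ ≡ 13.
  x = λ² - 18 - 52 = 169 - 70 ≡ 40; y = λ·(18 - 40) - 25 ≡ 43. → (40, 43)
9P: (40, 43) + (52, 54). λ = (54 - 43)/(52 - 40) ≡ 11/12 mod 59. 12⁻¹ ≡ 5 (mod 59), so λ ≡ 55.
  x = λ² - 40 - 52 = 3025 - 92 ≡ 42; y = λ·(40 - 42) - 43 ≡ 24. → (42, 24)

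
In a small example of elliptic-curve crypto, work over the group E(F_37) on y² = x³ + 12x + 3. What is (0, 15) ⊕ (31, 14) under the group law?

(0, 15) + (31, 14). λ = (14 - 15)/(31 - 0) ≡ 36/31 mod 37. 31⁻¹ ≡ 6 (mod 37), so λ ≡ 31.
  x = λ² - 0 - 31 = 961 - 31 ≡ 5; y = λ·(0 - 5) - 15 ≡ 15. → (5, 15)

(5, 15)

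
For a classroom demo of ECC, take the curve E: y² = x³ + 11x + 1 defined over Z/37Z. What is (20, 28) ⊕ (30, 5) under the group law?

(20, 28) + (30, 5). λ = (5 - 28)/(30 - 20) ≡ 14/10 mod 37. 10⁻¹ ≡ 26 (mod 37), so λ ≡ 31.
  x = λ² - 20 - 30 = 961 - 50 ≡ 23; y = λ·(20 - 23) - 28 ≡ 27. → (23, 27)

(23, 27)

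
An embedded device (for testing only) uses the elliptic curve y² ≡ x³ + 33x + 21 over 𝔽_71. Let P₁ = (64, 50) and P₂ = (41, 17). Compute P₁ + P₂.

(20, 44)

(64, 50) + (41, 17). λ = (17 - 50)/(41 - 64) ≡ 38/48 mod 71. 48⁻¹ ≡ 37 (mod 71) since 48·37 = 1776 ≡ 1, so λ ≡ 57.
  x = λ² - 64 - 41 = 3249 - 105 ≡ 20; y = λ·(64 - 20) - 50 ≡ 44. → (20, 44)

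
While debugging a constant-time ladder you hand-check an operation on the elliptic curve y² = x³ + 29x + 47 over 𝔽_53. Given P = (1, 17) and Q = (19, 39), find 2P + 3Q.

(11, 1)

First 2P:
Repeated addition: build up to 2P.
2P: tangent at (1, 17): λ = (3·1² + 29)/(2·17) ≡ 32/34. 34⁻¹ ≡ 39 (mod 53) since 34·39 = 1326 ≡ 1, so λ ≡ 32·39 ≡ 29.
  x = λ² - 1 - 1 = 841 - 2 ≡ 44; y = λ·(1 - 44) - 17 ≡ 8. → (44, 8)
2P = (44, 8).
Next 3Q:
Repeated addition: build up to 3Q.
2Q: tangent at (19, 39): λ = (3·19² + 29)/(2·39) ≡ 52/25. 25⁻¹ ≡ 17 (mod 53) since 25·17 = 425 ≡ 1, so λ ≡ 52·17 ≡ 36.
  x = λ² - 19 - 19 = 1296 - 38 ≡ 39; y = λ·(19 - 39) - 39 ≡ 36. → (39, 36)
3Q: (39, 36) + (19, 39). λ = (39 - 36)/(19 - 39) ≡ 3/33 mod 53. 33⁻¹ ≡ 45 (mod 53), so λ ≡ 29.
  x = λ² - 39 - 19 = 841 - 58 ≡ 41; y = λ·(39 - 41) - 36 ≡ 12. → (41, 12)
3Q = (41, 12).
Finally 2P + 3Q:
(44, 8) + (41, 12). λ = (12 - 8)/(41 - 44) ≡ 4/50 mod 53. 50⁻¹ ≡ 35 (mod 53), so λ ≡ 34.
  x = λ² - 44 - 41 = 1156 - 85 ≡ 11; y = λ·(44 - 11) - 8 ≡ 1. → (11, 1)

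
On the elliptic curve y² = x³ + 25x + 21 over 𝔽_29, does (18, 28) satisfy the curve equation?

y² = 28² ≡ 1; x³ + 25x + 21 = 6303 ≡ 10 (mod 29). 1 ≠ 10.

no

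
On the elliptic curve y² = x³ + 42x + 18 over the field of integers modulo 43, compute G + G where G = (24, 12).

(8, 7)

tangent at (24, 12): λ = (3·24² + 42)/(2·12) ≡ 7/24. 24⁻¹ ≡ 9 (mod 43) since 24·9 = 216 ≡ 1, so λ ≡ 7·9 ≡ 20.
  x = λ² - 24 - 24 = 400 - 48 ≡ 8; y = λ·(24 - 8) - 12 ≡ 7. → (8, 7)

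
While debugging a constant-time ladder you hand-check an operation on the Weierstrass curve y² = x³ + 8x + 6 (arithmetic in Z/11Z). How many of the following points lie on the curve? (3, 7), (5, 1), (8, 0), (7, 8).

(3, 7): 7² ≡ 5, rhs ≡ 2 → off.
(5, 1): 1² ≡ 1, rhs ≡ 6 → off.
(8, 0): 0² ≡ 0, rhs ≡ 10 → off.
(7, 8): 8² ≡ 9, rhs ≡ 9 → on.

1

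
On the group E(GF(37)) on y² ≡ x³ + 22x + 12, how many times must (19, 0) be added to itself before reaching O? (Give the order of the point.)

2P: (19, 0) + (19, 0): same x and y₁ ≡ -y₂, so the sum is O.
2P = O, so the order is 2.

2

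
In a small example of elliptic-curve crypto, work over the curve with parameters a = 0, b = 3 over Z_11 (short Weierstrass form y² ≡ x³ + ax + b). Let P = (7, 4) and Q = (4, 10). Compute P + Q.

(7, 4) + (4, 10). λ = (10 - 4)/(4 - 7) ≡ 6/8 mod 11. 8⁻¹ ≡ 7 (mod 11), so λ ≡ 9.
  x = λ² - 7 - 4 = 81 - 11 ≡ 4; y = λ·(7 - 4) - 4 ≡ 1. → (4, 1)

(4, 1)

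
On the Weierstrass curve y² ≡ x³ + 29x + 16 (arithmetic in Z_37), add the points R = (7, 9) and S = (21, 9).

(9, 28)

(7, 9) + (21, 9). λ = (9 - 9)/(21 - 7) ≡ 0/14 mod 37. 14⁻¹ ≡ 8 (mod 37) since 14·8 = 112 ≡ 1, so λ ≡ 0.
  x = λ² - 7 - 21 = 0 - 28 ≡ 9; y = λ·(7 - 9) - 9 ≡ 28. → (9, 28)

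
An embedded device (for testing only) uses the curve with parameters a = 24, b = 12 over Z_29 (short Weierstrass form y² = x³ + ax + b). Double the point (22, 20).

(10, 11)

tangent at (22, 20): λ = (3·22² + 24)/(2·20) ≡ 26/11. 11⁻¹ ≡ 8 (mod 29), so λ ≡ 26·8 ≡ 5.
  x = λ² - 22 - 22 = 25 - 44 ≡ 10; y = λ·(22 - 10) - 20 ≡ 11. → (10, 11)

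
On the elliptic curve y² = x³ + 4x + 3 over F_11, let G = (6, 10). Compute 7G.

Repeated addition: build up to 7G.
2G: tangent at (6, 10): λ = (3·6² + 4)/(2·10) ≡ 2/9. 9⁻¹ ≡ 5 (mod 11) since 9·5 = 45 ≡ 1, so λ ≡ 2·5 ≡ 10.
  x = λ² - 6 - 6 = 100 - 12 ≡ 0; y = λ·(6 - 0) - 10 ≡ 6. → (0, 6)
3G: (0, 6) + (6, 10). λ = (10 - 6)/(6 - 0) ≡ 4/6 mod 11. 6⁻¹ ≡ 2 (mod 11) since 6·2 = 12 ≡ 1, so λ ≡ 8.
  x = λ² - 0 - 6 = 64 - 6 ≡ 3; y = λ·(0 - 3) - 6 ≡ 3. → (3, 3)
4G: (3, 3) + (6, 10). λ = (10 - 3)/(6 - 3) ≡ 7/3 mod 11. 3⁻¹ ≡ 4 (mod 11), so λ ≡ 6.
  x = λ² - 3 - 6 = 36 - 9 ≡ 5; y = λ·(3 - 5) - 3 ≡ 7. → (5, 7)
5G: (5, 7) + (6, 10). λ = (10 - 7)/(6 - 5) ≡ 3/1 mod 11. 1⁻¹ ≡ 1 (mod 11), so λ ≡ 3.
  x = λ² - 5 - 6 = 9 - 11 ≡ 9; y = λ·(5 - 9) - 7 ≡ 3. → (9, 3)
6G: (9, 3) + (6, 10). λ = (10 - 3)/(6 - 9) ≡ 7/8 mod 11. 8⁻¹ ≡ 7 (mod 11) since 8·7 = 56 ≡ 1, so λ ≡ 5.
  x = λ² - 9 - 6 = 25 - 15 ≡ 10; y = λ·(9 - 10) - 3 ≡ 3. → (10, 3)
7G: (10, 3) + (6, 10). λ = (10 - 3)/(6 - 10) ≡ 7/7 mod 11. 7⁻¹ ≡ 8 (mod 11) since 7·8 = 56 ≡ 1, so λ ≡ 1.
  x = λ² - 10 - 6 = 1 - 16 ≡ 7; y = λ·(10 - 7) - 3 ≡ 0. → (7, 0)

(7, 0)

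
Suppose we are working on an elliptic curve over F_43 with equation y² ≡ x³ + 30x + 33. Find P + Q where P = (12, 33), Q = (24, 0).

(12, 33) + (24, 0). λ = (0 - 33)/(24 - 12) ≡ 10/12 mod 43. 12⁻¹ ≡ 18 (mod 43), so λ ≡ 8.
  x = λ² - 12 - 24 = 64 - 36 ≡ 28; y = λ·(12 - 28) - 33 ≡ 11. → (28, 11)

(28, 11)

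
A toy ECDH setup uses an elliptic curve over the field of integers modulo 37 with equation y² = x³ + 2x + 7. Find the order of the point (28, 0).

2P: (28, 0) + (28, 0): same x and y₁ ≡ -y₂, so the sum is O.
2P = O, so the order is 2.

2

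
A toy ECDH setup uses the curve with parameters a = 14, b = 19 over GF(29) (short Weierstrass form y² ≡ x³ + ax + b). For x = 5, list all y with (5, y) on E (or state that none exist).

none

x³ + 14x + 19 = 214 ≡ 11 (mod 29).
11 is a non-residue mod 29; no y exists.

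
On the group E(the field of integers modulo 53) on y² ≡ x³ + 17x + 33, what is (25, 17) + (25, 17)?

(41, 3)

tangent at (25, 17): λ = (3·25² + 17)/(2·17) ≡ 37/34. 34⁻¹ ≡ 39 (mod 53), so λ ≡ 37·39 ≡ 12.
  x = λ² - 25 - 25 = 144 - 50 ≡ 41; y = λ·(25 - 41) - 17 ≡ 3. → (41, 3)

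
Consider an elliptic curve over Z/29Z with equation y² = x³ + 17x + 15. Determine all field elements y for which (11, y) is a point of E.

x³ + 17x + 15 = 1533 ≡ 25 (mod 29).
Square roots of 25 mod 29: 5 and 24 (since 5² = 25 ≡ 25).

5, 24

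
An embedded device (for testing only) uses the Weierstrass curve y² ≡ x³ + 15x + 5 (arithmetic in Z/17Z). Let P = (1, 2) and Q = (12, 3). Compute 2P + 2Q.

First 2P:
Repeated addition: build up to 2P.
2P: tangent at (1, 2): λ = (3·1² + 15)/(2·2) ≡ 1/4. 4⁻¹ ≡ 13 (mod 17) since 4·13 = 52 ≡ 1, so λ ≡ 1·13 ≡ 13.
  x = λ² - 1 - 1 = 169 - 2 ≡ 14; y = λ·(1 - 14) - 2 ≡ 16. → (14, 16)
2P = (14, 16).
Next 2Q:
Repeated addition: build up to 2Q.
2Q: tangent at (12, 3): λ = (3·12² + 15)/(2·3) ≡ 5/6. 6⁻¹ ≡ 3 (mod 17), so λ ≡ 5·3 ≡ 15.
  x = λ² - 12 - 12 = 225 - 24 ≡ 14; y = λ·(12 - 14) - 3 ≡ 1. → (14, 1)
2Q = (14, 1).
Finally 2P + 2Q:
(14, 16) + (14, 1): same x and y₁ ≡ -y₂, so the sum is ∞.

O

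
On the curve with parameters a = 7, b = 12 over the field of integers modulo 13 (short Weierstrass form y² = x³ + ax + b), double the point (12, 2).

(5, 9)

tangent at (12, 2): λ = (3·12² + 7)/(2·2) ≡ 10/4. 4⁻¹ ≡ 10 (mod 13), so λ ≡ 10·10 ≡ 9.
  x = λ² - 12 - 12 = 81 - 24 ≡ 5; y = λ·(12 - 5) - 2 ≡ 9. → (5, 9)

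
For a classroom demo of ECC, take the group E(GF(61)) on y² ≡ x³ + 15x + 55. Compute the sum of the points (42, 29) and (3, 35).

(42, 29) + (3, 35). λ = (35 - 29)/(3 - 42) ≡ 6/22 mod 61. 22⁻¹ ≡ 25 (mod 61), so λ ≡ 28.
  x = λ² - 42 - 3 = 784 - 45 ≡ 7; y = λ·(42 - 7) - 29 ≡ 36. → (7, 36)

(7, 36)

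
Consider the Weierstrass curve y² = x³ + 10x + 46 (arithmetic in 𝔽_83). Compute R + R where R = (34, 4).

(16, 61)

tangent at (34, 4): λ = (3·34² + 10)/(2·4) ≡ 75/8. 8⁻¹ ≡ 52 (mod 83), so λ ≡ 75·52 ≡ 82.
  x = λ² - 34 - 34 = 6724 - 68 ≡ 16; y = λ·(34 - 16) - 4 ≡ 61. → (16, 61)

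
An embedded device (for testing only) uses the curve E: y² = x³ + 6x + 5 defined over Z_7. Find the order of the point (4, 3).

2P: tangent at (4, 3): λ = (3·4² + 6)/(2·3) ≡ 5/6. 6⁻¹ ≡ 6 (mod 7) since 6·6 = 36 ≡ 1, so λ ≡ 5·6 ≡ 2.
  x = λ² - 4 - 4 = 4 - 8 ≡ 3; y = λ·(4 - 3) - 3 ≡ 6. → (3, 6)
3P: (3, 6) + (4, 3). λ = (3 - 6)/(4 - 3) ≡ 4/1 mod 7. 1⁻¹ ≡ 1 (mod 7) since 1·1 = 1 ≡ 1, so λ ≡ 4.
  x = λ² - 3 - 4 = 16 - 7 ≡ 2; y = λ·(3 - 2) - 6 ≡ 5. → (2, 5)
4P: (2, 5) + (4, 3). λ = (3 - 5)/(4 - 2) ≡ 5/2 mod 7. 2⁻¹ ≡ 4 (mod 7), so λ ≡ 6.
  x = λ² - 2 - 4 = 36 - 6 ≡ 2; y = λ·(2 - 2) - 5 ≡ 2. → (2, 2)
5P: (2, 2) + (4, 3). λ = (3 - 2)/(4 - 2) ≡ 1/2 mod 7. 2⁻¹ ≡ 4 (mod 7) since 2·4 = 8 ≡ 1, so λ ≡ 4.
  x = λ² - 2 - 4 = 16 - 6 ≡ 3; y = λ·(2 - 3) - 2 ≡ 1. → (3, 1)
6P: (3, 1) + (4, 3). λ = (3 - 1)/(4 - 3) ≡ 2/1 mod 7. 1⁻¹ ≡ 1 (mod 7) since 1·1 = 1 ≡ 1, so λ ≡ 2.
  x = λ² - 3 - 4 = 4 - 7 ≡ 4; y = λ·(3 - 4) - 1 ≡ 4. → (4, 4)
7P: (4, 4) + (4, 3): same x and y₁ ≡ -y₂, so the sum is 𝒪.
7P = 𝒪, so the order is 7.

7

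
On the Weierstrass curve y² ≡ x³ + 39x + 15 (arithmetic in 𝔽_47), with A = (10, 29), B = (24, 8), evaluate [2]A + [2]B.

(20, 10)

First 2A:
Repeated addition: build up to 2A.
2A: tangent at (10, 29): λ = (3·10² + 39)/(2·29) ≡ 10/11. 11⁻¹ ≡ 30 (mod 47), so λ ≡ 10·30 ≡ 18.
  x = λ² - 10 - 10 = 324 - 20 ≡ 22; y = λ·(10 - 22) - 29 ≡ 37. → (22, 37)
2A = (22, 37).
Next 2B:
Repeated addition: build up to 2B.
2B: tangent at (24, 8): λ = (3·24² + 39)/(2·8) ≡ 28/16. 16⁻¹ ≡ 3 (mod 47) since 16·3 = 48 ≡ 1, so λ ≡ 28·3 ≡ 37.
  x = λ² - 24 - 24 = 1369 - 48 ≡ 5; y = λ·(24 - 5) - 8 ≡ 37. → (5, 37)
2B = (5, 37).
Finally 2A + 2B:
(22, 37) + (5, 37). λ = (37 - 37)/(5 - 22) ≡ 0/30 mod 47. 30⁻¹ ≡ 11 (mod 47) since 30·11 = 330 ≡ 1, so λ ≡ 0.
  x = λ² - 22 - 5 = 0 - 27 ≡ 20; y = λ·(22 - 20) - 37 ≡ 10. → (20, 10)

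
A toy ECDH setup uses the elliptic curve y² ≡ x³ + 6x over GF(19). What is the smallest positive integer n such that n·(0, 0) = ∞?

2P: (0, 0) + (0, 0): same x and y₁ ≡ -y₂, so the sum is ∞.
2P = ∞, so the order is 2.

2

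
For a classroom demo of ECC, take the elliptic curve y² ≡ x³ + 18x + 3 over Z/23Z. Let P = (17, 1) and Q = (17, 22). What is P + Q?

O

The two points share x = 17 and their y-coordinates satisfy 1 + 22 ≡ 0 (mod 23), so they are inverses. Their sum is the point at infinity.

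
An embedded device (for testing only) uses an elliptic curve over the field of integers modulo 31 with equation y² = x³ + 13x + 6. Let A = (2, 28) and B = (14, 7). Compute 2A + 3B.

First 2A:
Repeated addition: build up to 2A.
2A: tangent at (2, 28): λ = (3·2² + 13)/(2·28) ≡ 25/25. 25⁻¹ ≡ 5 (mod 31), so λ ≡ 25·5 ≡ 1.
  x = λ² - 2 - 2 = 1 - 4 ≡ 28; y = λ·(2 - 28) - 28 ≡ 8. → (28, 8)
2A = (28, 8).
Next 3B:
Repeated addition: build up to 3B.
2B: tangent at (14, 7): λ = (3·14² + 13)/(2·7) ≡ 12/14. 14⁻¹ ≡ 20 (mod 31) since 14·20 = 280 ≡ 1, so λ ≡ 12·20 ≡ 23.
  x = λ² - 14 - 14 = 529 - 28 ≡ 5; y = λ·(14 - 5) - 7 ≡ 14. → (5, 14)
3B: (5, 14) + (14, 7). λ = (7 - 14)/(14 - 5) ≡ 24/9 mod 31. 9⁻¹ ≡ 7 (mod 31), so λ ≡ 13.
  x = λ² - 5 - 14 = 169 - 19 ≡ 26; y = λ·(5 - 26) - 14 ≡ 23. → (26, 23)
3B = (26, 23).
Finally 2A + 3B:
(28, 8) + (26, 23). λ = (23 - 8)/(26 - 28) ≡ 15/29 mod 31. 29⁻¹ ≡ 15 (mod 31) since 29·15 = 435 ≡ 1, so λ ≡ 8.
  x = λ² - 28 - 26 = 64 - 54 ≡ 10; y = λ·(28 - 10) - 8 ≡ 12. → (10, 12)

(10, 12)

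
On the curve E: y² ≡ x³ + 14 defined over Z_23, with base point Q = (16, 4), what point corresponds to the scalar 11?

(3, 8)

Double-and-add on 11 = (1011)₂. Start with Q = (16, 4) for the leading 1-bit.
double: tangent at (16, 4): λ = (3·16² + 0)/(2·4) ≡ 9/8. 8⁻¹ ≡ 3 (mod 23) since 8·3 = 24 ≡ 1, so λ ≡ 9·3 ≡ 4.
  x = λ² - 16 - 16 = 16 - 32 ≡ 7; y = λ·(16 - 7) - 4 ≡ 9. → (7, 9)
double: tangent at (7, 9): λ = (3·7² + 0)/(2·9) ≡ 9/18. 18⁻¹ ≡ 9 (mod 23) since 18·9 = 162 ≡ 1, so λ ≡ 9·9 ≡ 12.
  x = λ² - 7 - 7 = 144 - 14 ≡ 15; y = λ·(7 - 15) - 9 ≡ 10. → (15, 10)
add Q: (15, 10) + (16, 4). λ = (4 - 10)/(16 - 15) ≡ 17/1 mod 23. 1⁻¹ ≡ 1 (mod 23), so λ ≡ 17.
  x = λ² - 15 - 16 = 289 - 31 ≡ 5; y = λ·(15 - 5) - 10 ≡ 22. → (5, 22)
double: tangent at (5, 22): λ = (3·5² + 0)/(2·22) ≡ 6/21. 21⁻¹ ≡ 11 (mod 23) since 21·11 = 231 ≡ 1, so λ ≡ 6·11 ≡ 20.
  x = λ² - 5 - 5 = 400 - 10 ≡ 22; y = λ·(5 - 22) - 22 ≡ 6. → (22, 6)
add Q: (22, 6) + (16, 4). λ = (4 - 6)/(16 - 22) ≡ 21/17 mod 23. 17⁻¹ ≡ 19 (mod 23), so λ ≡ 8.
  x = λ² - 22 - 16 = 64 - 38 ≡ 3; y = λ·(22 - 3) - 6 ≡ 8. → (3, 8)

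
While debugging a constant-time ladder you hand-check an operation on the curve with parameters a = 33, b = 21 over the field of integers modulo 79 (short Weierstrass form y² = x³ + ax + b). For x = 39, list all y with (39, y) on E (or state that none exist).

none

x³ + 33x + 21 = 60627 ≡ 34 (mod 79).
34 is a non-residue mod 79; no y exists.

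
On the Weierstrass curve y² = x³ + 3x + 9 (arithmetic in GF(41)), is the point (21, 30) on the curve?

y² = 30² ≡ 39; x³ + 3x + 9 = 9333 ≡ 26 (mod 41). 39 ≠ 26.

no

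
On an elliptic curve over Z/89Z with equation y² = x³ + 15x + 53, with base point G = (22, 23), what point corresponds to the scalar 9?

(3, 83)

Repeated addition: build up to 9G.
2G: tangent at (22, 23): λ = (3·22² + 15)/(2·23) ≡ 43/46. 46⁻¹ ≡ 60 (mod 89) since 46·60 = 2760 ≡ 1, so λ ≡ 43·60 ≡ 88.
  x = λ² - 22 - 22 = 7744 - 44 ≡ 46; y = λ·(22 - 46) - 23 ≡ 1. → (46, 1)
3G: (46, 1) + (22, 23). λ = (23 - 1)/(22 - 46) ≡ 22/65 mod 89. 65⁻¹ ≡ 63 (mod 89), so λ ≡ 51.
  x = λ² - 46 - 22 = 2601 - 68 ≡ 41; y = λ·(46 - 41) - 1 ≡ 76. → (41, 76)
4G: (41, 76) + (22, 23). λ = (23 - 76)/(22 - 41) ≡ 36/70 mod 89. 70⁻¹ ≡ 14 (mod 89) since 70·14 = 980 ≡ 1, so λ ≡ 59.
  x = λ² - 41 - 22 = 3481 - 63 ≡ 36; y = λ·(41 - 36) - 76 ≡ 41. → (36, 41)
5G: (36, 41) + (22, 23). λ = (23 - 41)/(22 - 36) ≡ 71/75 mod 89. 75⁻¹ ≡ 19 (mod 89), so λ ≡ 14.
  x = λ² - 36 - 22 = 196 - 58 ≡ 49; y = λ·(36 - 49) - 41 ≡ 44. → (49, 44)
6G: (49, 44) + (22, 23). λ = (23 - 44)/(22 - 49) ≡ 68/62 mod 89. 62⁻¹ ≡ 56 (mod 89), so λ ≡ 70.
  x = λ² - 49 - 22 = 4900 - 71 ≡ 23; y = λ·(49 - 23) - 44 ≡ 85. → (23, 85)
7G: (23, 85) + (22, 23). λ = (23 - 85)/(22 - 23) ≡ 27/88 mod 89. 88⁻¹ ≡ 88 (mod 89) since 88·88 = 7744 ≡ 1, so λ ≡ 62.
  x = λ² - 23 - 22 = 3844 - 45 ≡ 61; y = λ·(23 - 61) - 85 ≡ 51. → (61, 51)
8G: (61, 51) + (22, 23). λ = (23 - 51)/(22 - 61) ≡ 61/50 mod 89. 50⁻¹ ≡ 73 (mod 89), so λ ≡ 3.
  x = λ² - 61 - 22 = 9 - 83 ≡ 15; y = λ·(61 - 15) - 51 ≡ 87. → (15, 87)
9G: (15, 87) + (22, 23). λ = (23 - 87)/(22 - 15) ≡ 25/7 mod 89. 7⁻¹ ≡ 51 (mod 89), so λ ≡ 29.
  x = λ² - 15 - 22 = 841 - 37 ≡ 3; y = λ·(15 - 3) - 87 ≡ 83. → (3, 83)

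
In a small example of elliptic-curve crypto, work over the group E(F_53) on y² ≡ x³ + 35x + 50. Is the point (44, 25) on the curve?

y² = 25² ≡ 42; x³ + 35x + 50 = 86774 ≡ 13 (mod 53). 42 ≠ 13.

no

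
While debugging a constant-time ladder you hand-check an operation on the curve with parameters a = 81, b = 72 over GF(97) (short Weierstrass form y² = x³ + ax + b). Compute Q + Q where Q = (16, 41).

(21, 48)

tangent at (16, 41): λ = (3·16² + 81)/(2·41) ≡ 73/82. 82⁻¹ ≡ 84 (mod 97), so λ ≡ 73·84 ≡ 21.
  x = λ² - 16 - 16 = 441 - 32 ≡ 21; y = λ·(16 - 21) - 41 ≡ 48. → (21, 48)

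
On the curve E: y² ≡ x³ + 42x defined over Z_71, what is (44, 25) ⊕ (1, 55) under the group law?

(44, 25) + (1, 55). λ = (55 - 25)/(1 - 44) ≡ 30/28 mod 71. 28⁻¹ ≡ 33 (mod 71) since 28·33 = 924 ≡ 1, so λ ≡ 67.
  x = λ² - 44 - 1 = 4489 - 45 ≡ 42; y = λ·(44 - 42) - 25 ≡ 38. → (42, 38)

(42, 38)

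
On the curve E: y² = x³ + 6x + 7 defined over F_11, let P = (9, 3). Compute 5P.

(1, 6)

Repeated addition: build up to 5P.
2P: tangent at (9, 3): λ = (3·9² + 6)/(2·3) ≡ 7/6. 6⁻¹ ≡ 2 (mod 11) since 6·2 = 12 ≡ 1, so λ ≡ 7·2 ≡ 3.
  x = λ² - 9 - 9 = 9 - 18 ≡ 2; y = λ·(9 - 2) - 3 ≡ 7. → (2, 7)
3P: (2, 7) + (9, 3). λ = (3 - 7)/(9 - 2) ≡ 7/7 mod 11. 7⁻¹ ≡ 8 (mod 11), so λ ≡ 1.
  x = λ² - 2 - 9 = 1 - 11 ≡ 1; y = λ·(2 - 1) - 7 ≡ 5. → (1, 5)
4P: (1, 5) + (9, 3). λ = (3 - 5)/(9 - 1) ≡ 9/8 mod 11. 8⁻¹ ≡ 7 (mod 11) since 8·7 = 56 ≡ 1, so λ ≡ 8.
  x = λ² - 1 - 9 = 64 - 10 ≡ 10; y = λ·(1 - 10) - 5 ≡ 0. → (10, 0)
5P: (10, 0) + (9, 3). λ = (3 - 0)/(9 - 10) ≡ 3/10 mod 11. 10⁻¹ ≡ 10 (mod 11) since 10·10 = 100 ≡ 1, so λ ≡ 8.
  x = λ² - 10 - 9 = 64 - 19 ≡ 1; y = λ·(10 - 1) - 0 ≡ 6. → (1, 6)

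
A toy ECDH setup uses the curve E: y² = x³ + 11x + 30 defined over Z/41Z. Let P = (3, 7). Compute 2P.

tangent at (3, 7): λ = (3·3² + 11)/(2·7) ≡ 38/14. 14⁻¹ ≡ 3 (mod 41) since 14·3 = 42 ≡ 1, so λ ≡ 38·3 ≡ 32.
  x = λ² - 3 - 3 = 1024 - 6 ≡ 34; y = λ·(3 - 34) - 7 ≡ 26. → (34, 26)

(34, 26)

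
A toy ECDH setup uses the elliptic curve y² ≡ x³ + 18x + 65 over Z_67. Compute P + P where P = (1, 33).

tangent at (1, 33): λ = (3·1² + 18)/(2·33) ≡ 21/66. 66⁻¹ ≡ 66 (mod 67), so λ ≡ 21·66 ≡ 46.
  x = λ² - 1 - 1 = 2116 - 2 ≡ 37; y = λ·(1 - 37) - 33 ≡ 53. → (37, 53)

(37, 53)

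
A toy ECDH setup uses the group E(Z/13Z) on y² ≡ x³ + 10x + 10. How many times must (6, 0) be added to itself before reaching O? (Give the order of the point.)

2

2P: (6, 0) + (6, 0): same x and y₁ ≡ -y₂, so the sum is O.
2P = O, so the order is 2.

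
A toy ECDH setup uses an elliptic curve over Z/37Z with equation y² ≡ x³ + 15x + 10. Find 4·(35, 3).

(35, 34)

Write G = (35, 3).
Double-and-add on 4 = (100)₂. Start with G = (35, 3) for the leading 1-bit.
double: tangent at (35, 3): λ = (3·35² + 15)/(2·3) ≡ 27/6. 6⁻¹ ≡ 31 (mod 37), so λ ≡ 27·31 ≡ 23.
  x = λ² - 35 - 35 = 529 - 70 ≡ 15; y = λ·(35 - 15) - 3 ≡ 13. → (15, 13)
double: tangent at (15, 13): λ = (3·15² + 15)/(2·13) ≡ 24/26. 26⁻¹ ≡ 10 (mod 37), so λ ≡ 24·10 ≡ 18.
  x = λ² - 15 - 15 = 324 - 30 ≡ 35; y = λ·(15 - 35) - 13 ≡ 34. → (35, 34)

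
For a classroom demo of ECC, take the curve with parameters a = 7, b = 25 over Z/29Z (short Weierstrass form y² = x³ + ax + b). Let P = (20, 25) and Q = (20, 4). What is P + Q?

O

The two points share x = 20 and their y-coordinates satisfy 25 + 4 ≡ 0 (mod 29), so they are inverses. Their sum is O.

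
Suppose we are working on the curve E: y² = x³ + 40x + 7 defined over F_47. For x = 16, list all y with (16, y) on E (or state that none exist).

none

x³ + 40x + 7 = 4743 ≡ 43 (mod 47).
43 is a non-residue mod 47; no y exists.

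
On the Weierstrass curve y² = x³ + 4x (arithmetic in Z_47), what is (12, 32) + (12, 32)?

tangent at (12, 32): λ = (3·12² + 4)/(2·32) ≡ 13/17. 17⁻¹ ≡ 36 (mod 47), so λ ≡ 13·36 ≡ 45.
  x = λ² - 12 - 12 = 2025 - 24 ≡ 27; y = λ·(12 - 27) - 32 ≡ 45. → (27, 45)

(27, 45)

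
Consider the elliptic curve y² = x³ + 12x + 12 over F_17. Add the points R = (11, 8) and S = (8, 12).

(11, 8) + (8, 12). λ = (12 - 8)/(8 - 11) ≡ 4/14 mod 17. 14⁻¹ ≡ 11 (mod 17) since 14·11 = 154 ≡ 1, so λ ≡ 10.
  x = λ² - 11 - 8 = 100 - 19 ≡ 13; y = λ·(11 - 13) - 8 ≡ 6. → (13, 6)

(13, 6)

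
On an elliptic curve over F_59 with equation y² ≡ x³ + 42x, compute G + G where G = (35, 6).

(48, 53)

tangent at (35, 6): λ = (3·35² + 42)/(2·6) ≡ 0/12. 12⁻¹ ≡ 5 (mod 59) since 12·5 = 60 ≡ 1, so λ ≡ 0·5 ≡ 0.
  x = λ² - 35 - 35 = 0 - 70 ≡ 48; y = λ·(35 - 48) - 6 ≡ 53. → (48, 53)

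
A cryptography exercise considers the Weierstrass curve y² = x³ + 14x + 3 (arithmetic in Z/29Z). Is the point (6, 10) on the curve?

yes

y² = 10² ≡ 13; x³ + 14x + 3 = 303 ≡ 13 (mod 29). 13 = 13.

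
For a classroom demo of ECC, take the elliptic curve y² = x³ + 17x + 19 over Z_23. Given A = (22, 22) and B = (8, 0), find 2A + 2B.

(10, 19)

First 2A:
Repeated addition: build up to 2A.
2A: tangent at (22, 22): λ = (3·22² + 17)/(2·22) ≡ 20/21. 21⁻¹ ≡ 11 (mod 23), so λ ≡ 20·11 ≡ 13.
  x = λ² - 22 - 22 = 169 - 44 ≡ 10; y = λ·(22 - 10) - 22 ≡ 19. → (10, 19)
2A = (10, 19).
Next 2B:
Repeated addition: build up to 2B.
2B: (8, 0) + (8, 0): same x and y₁ ≡ -y₂, so the sum is 𝒪.
2B = 𝒪.
Finally 2A + 2B:
(10, 19) + 𝒪 = (10, 19) (identity).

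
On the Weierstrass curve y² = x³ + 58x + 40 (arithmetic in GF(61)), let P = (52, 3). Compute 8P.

(11, 39)

Repeated addition: build up to 8P.
2P: tangent at (52, 3): λ = (3·52² + 58)/(2·3) ≡ 57/6. 6⁻¹ ≡ 51 (mod 61), so λ ≡ 57·51 ≡ 40.
  x = λ² - 52 - 52 = 1600 - 104 ≡ 32; y = λ·(52 - 32) - 3 ≡ 4. → (32, 4)
3P: (32, 4) + (52, 3). λ = (3 - 4)/(52 - 32) ≡ 60/20 mod 61. 20⁻¹ ≡ 58 (mod 61), so λ ≡ 3.
  x = λ² - 32 - 52 = 9 - 84 ≡ 47; y = λ·(32 - 47) - 4 ≡ 12. → (47, 12)
4P: (47, 12) + (52, 3). λ = (3 - 12)/(52 - 47) ≡ 52/5 mod 61. 5⁻¹ ≡ 49 (mod 61), so λ ≡ 47.
  x = λ² - 47 - 52 = 2209 - 99 ≡ 36; y = λ·(47 - 36) - 12 ≡ 17. → (36, 17)
5P: (36, 17) + (52, 3). λ = (3 - 17)/(52 - 36) ≡ 47/16 mod 61. 16⁻¹ ≡ 42 (mod 61), so λ ≡ 22.
  x = λ² - 36 - 52 = 484 - 88 ≡ 30; y = λ·(36 - 30) - 17 ≡ 54. → (30, 54)
6P: (30, 54) + (52, 3). λ = (3 - 54)/(52 - 30) ≡ 10/22 mod 61. 22⁻¹ ≡ 25 (mod 61) since 22·25 = 550 ≡ 1, so λ ≡ 6.
  x = λ² - 30 - 52 = 36 - 82 ≡ 15; y = λ·(30 - 15) - 54 ≡ 36. → (15, 36)
7P: (15, 36) + (52, 3). λ = (3 - 36)/(52 - 15) ≡ 28/37 mod 61. 37⁻¹ ≡ 33 (mod 61) since 37·33 = 1221 ≡ 1, so λ ≡ 9.
  x = λ² - 15 - 52 = 81 - 67 ≡ 14; y = λ·(15 - 14) - 36 ≡ 34. → (14, 34)
8P: (14, 34) + (52, 3). λ = (3 - 34)/(52 - 14) ≡ 30/38 mod 61. 38⁻¹ ≡ 53 (mod 61) since 38·53 = 2014 ≡ 1, so λ ≡ 4.
  x = λ² - 14 - 52 = 16 - 66 ≡ 11; y = λ·(14 - 11) - 34 ≡ 39. → (11, 39)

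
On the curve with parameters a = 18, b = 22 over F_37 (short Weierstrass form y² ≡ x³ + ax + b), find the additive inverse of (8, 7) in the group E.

(8, 30)

-(8, 7) = (8, -7 mod 37) = (8, 30).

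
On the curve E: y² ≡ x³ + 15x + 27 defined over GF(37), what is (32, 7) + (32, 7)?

tangent at (32, 7): λ = (3·32² + 15)/(2·7) ≡ 16/14. 14⁻¹ ≡ 8 (mod 37) since 14·8 = 112 ≡ 1, so λ ≡ 16·8 ≡ 17.
  x = λ² - 32 - 32 = 289 - 64 ≡ 3; y = λ·(32 - 3) - 7 ≡ 5. → (3, 5)

(3, 5)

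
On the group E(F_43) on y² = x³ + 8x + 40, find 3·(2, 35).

Write Q = (2, 35).
Repeated addition: build up to 3Q.
2Q: tangent at (2, 35): λ = (3·2² + 8)/(2·35) ≡ 20/27. 27⁻¹ ≡ 8 (mod 43), so λ ≡ 20·8 ≡ 31.
  x = λ² - 2 - 2 = 961 - 4 ≡ 11; y = λ·(2 - 11) - 35 ≡ 30. → (11, 30)
3Q: (11, 30) + (2, 35). λ = (35 - 30)/(2 - 11) ≡ 5/34 mod 43. 34⁻¹ ≡ 19 (mod 43), so λ ≡ 9.
  x = λ² - 11 - 2 = 81 - 13 ≡ 25; y = λ·(11 - 25) - 30 ≡ 16. → (25, 16)

(25, 16)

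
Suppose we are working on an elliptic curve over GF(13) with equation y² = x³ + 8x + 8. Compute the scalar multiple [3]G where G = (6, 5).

Repeated addition: build up to 3G.
2G: tangent at (6, 5): λ = (3·6² + 8)/(2·5) ≡ 12/10. 10⁻¹ ≡ 4 (mod 13), so λ ≡ 12·4 ≡ 9.
  x = λ² - 6 - 6 = 81 - 12 ≡ 4; y = λ·(6 - 4) - 5 ≡ 0. → (4, 0)
3G: (4, 0) + (6, 5). λ = (5 - 0)/(6 - 4) ≡ 5/2 mod 13. 2⁻¹ ≡ 7 (mod 13) since 2·7 = 14 ≡ 1, so λ ≡ 9.
  x = λ² - 4 - 6 = 81 - 10 ≡ 6; y = λ·(4 - 6) - 0 ≡ 8. → (6, 8)

(6, 8)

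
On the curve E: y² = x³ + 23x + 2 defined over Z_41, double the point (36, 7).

tangent at (36, 7): λ = (3·36² + 23)/(2·7) ≡ 16/14. 14⁻¹ ≡ 3 (mod 41), so λ ≡ 16·3 ≡ 7.
  x = λ² - 36 - 36 = 49 - 72 ≡ 18; y = λ·(36 - 18) - 7 ≡ 37. → (18, 37)

(18, 37)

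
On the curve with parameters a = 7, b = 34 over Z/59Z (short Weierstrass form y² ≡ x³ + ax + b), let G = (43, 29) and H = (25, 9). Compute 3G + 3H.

First 3G:
Repeated addition: build up to 3G.
2G: tangent at (43, 29): λ = (3·43² + 7)/(2·29) ≡ 8/58. 58⁻¹ ≡ 58 (mod 59) since 58·58 = 3364 ≡ 1, so λ ≡ 8·58 ≡ 51.
  x = λ² - 43 - 43 = 2601 - 86 ≡ 37; y = λ·(43 - 37) - 29 ≡ 41. → (37, 41)
3G: (37, 41) + (43, 29). λ = (29 - 41)/(43 - 37) ≡ 47/6 mod 59. 6⁻¹ ≡ 10 (mod 59), so λ ≡ 57.
  x = λ² - 37 - 43 = 3249 - 80 ≡ 42; y = λ·(37 - 42) - 41 ≡ 28. → (42, 28)
3G = (42, 28).
Next 3H:
Repeated addition: build up to 3H.
2H: tangent at (25, 9): λ = (3·25² + 7)/(2·9) ≡ 53/18. 18⁻¹ ≡ 23 (mod 59), so λ ≡ 53·23 ≡ 39.
  x = λ² - 25 - 25 = 1521 - 50 ≡ 55; y = λ·(25 - 55) - 9 ≡ 1. → (55, 1)
3H: (55, 1) + (25, 9). λ = (9 - 1)/(25 - 55) ≡ 8/29 mod 59. 29⁻¹ ≡ 57 (mod 59), so λ ≡ 43.
  x = λ² - 55 - 25 = 1849 - 80 ≡ 58; y = λ·(55 - 58) - 1 ≡ 47. → (58, 47)
3H = (58, 47).
Finally 3G + 3H:
(42, 28) + (58, 47). λ = (47 - 28)/(58 - 42) ≡ 19/16 mod 59. 16⁻¹ ≡ 48 (mod 59), so λ ≡ 27.
  x = λ² - 42 - 58 = 729 - 100 ≡ 39; y = λ·(42 - 39) - 28 ≡ 53. → (39, 53)

(39, 53)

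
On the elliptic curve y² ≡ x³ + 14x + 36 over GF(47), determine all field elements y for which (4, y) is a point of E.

none

x³ + 14x + 36 = 156 ≡ 15 (mod 47).
15 is a non-residue mod 47; no y exists.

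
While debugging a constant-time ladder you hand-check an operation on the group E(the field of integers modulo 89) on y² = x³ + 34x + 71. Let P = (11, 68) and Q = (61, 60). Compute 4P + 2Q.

(72, 3)

First 4P:
Repeated addition: build up to 4P.
2P: tangent at (11, 68): λ = (3·11² + 34)/(2·68) ≡ 41/47. 47⁻¹ ≡ 36 (mod 89), so λ ≡ 41·36 ≡ 52.
  x = λ² - 11 - 11 = 2704 - 22 ≡ 12; y = λ·(11 - 12) - 68 ≡ 58. → (12, 58)
3P: (12, 58) + (11, 68). λ = (68 - 58)/(11 - 12) ≡ 10/88 mod 89. 88⁻¹ ≡ 88 (mod 89) since 88·88 = 7744 ≡ 1, so λ ≡ 79.
  x = λ² - 12 - 11 = 6241 - 23 ≡ 77; y = λ·(12 - 77) - 58 ≡ 58. → (77, 58)
4P: (77, 58) + (11, 68). λ = (68 - 58)/(11 - 77) ≡ 10/23 mod 89. 23⁻¹ ≡ 31 (mod 89), so λ ≡ 43.
  x = λ² - 77 - 11 = 1849 - 88 ≡ 70; y = λ·(77 - 70) - 58 ≡ 65. → (70, 65)
4P = (70, 65).
Next 2Q:
Repeated addition: build up to 2Q.
2Q: tangent at (61, 60): λ = (3·61² + 34)/(2·60) ≡ 72/31. 31⁻¹ ≡ 23 (mod 89), so λ ≡ 72·23 ≡ 54.
  x = λ² - 61 - 61 = 2916 - 122 ≡ 35; y = λ·(61 - 35) - 60 ≡ 9. → (35, 9)
2Q = (35, 9).
Finally 4P + 2Q:
(70, 65) + (35, 9). λ = (9 - 65)/(35 - 70) ≡ 33/54 mod 89. 54⁻¹ ≡ 61 (mod 89), so λ ≡ 55.
  x = λ² - 70 - 35 = 3025 - 105 ≡ 72; y = λ·(70 - 72) - 65 ≡ 3. → (72, 3)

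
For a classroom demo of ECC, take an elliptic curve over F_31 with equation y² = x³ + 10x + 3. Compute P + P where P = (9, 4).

tangent at (9, 4): λ = (3·9² + 10)/(2·4) ≡ 5/8. 8⁻¹ ≡ 4 (mod 31), so λ ≡ 5·4 ≡ 20.
  x = λ² - 9 - 9 = 400 - 18 ≡ 10; y = λ·(9 - 10) - 4 ≡ 7. → (10, 7)

(10, 7)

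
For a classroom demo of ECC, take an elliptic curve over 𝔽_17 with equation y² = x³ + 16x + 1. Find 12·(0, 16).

(13, 14)

Write G = (0, 16).
Double-and-add on 12 = (1100)₂. Start with G = (0, 16) for the leading 1-bit.
double: tangent at (0, 16): λ = (3·0² + 16)/(2·16) ≡ 16/15. 15⁻¹ ≡ 8 (mod 17), so λ ≡ 16·8 ≡ 9.
  x = λ² - 0 - 0 = 81 - 0 ≡ 13; y = λ·(0 - 13) - 16 ≡ 3. → (13, 3)
add G: (13, 3) + (0, 16). λ = (16 - 3)/(0 - 13) ≡ 13/4 mod 17. 4⁻¹ ≡ 13 (mod 17) since 4·13 = 52 ≡ 1, so λ ≡ 16.
  x = λ² - 13 - 0 = 256 - 13 ≡ 5; y = λ·(13 - 5) - 3 ≡ 6. → (5, 6)
double: tangent at (5, 6): λ = (3·5² + 16)/(2·6) ≡ 6/12. 12⁻¹ ≡ 10 (mod 17), so λ ≡ 6·10 ≡ 9.
  x = λ² - 5 - 5 = 81 - 10 ≡ 3; y = λ·(5 - 3) - 6 ≡ 12. → (3, 12)
double: tangent at (3, 12): λ = (3·3² + 16)/(2·12) ≡ 9/7. 7⁻¹ ≡ 5 (mod 17) since 7·5 = 35 ≡ 1, so λ ≡ 9·5 ≡ 11.
  x = λ² - 3 - 3 = 121 - 6 ≡ 13; y = λ·(3 - 13) - 12 ≡ 14. → (13, 14)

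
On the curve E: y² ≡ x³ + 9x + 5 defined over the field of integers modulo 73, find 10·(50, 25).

(7, 51)

Write Q = (50, 25).
Repeated addition: build up to 10Q.
2Q: tangent at (50, 25): λ = (3·50² + 9)/(2·25) ≡ 63/50. 50⁻¹ ≡ 19 (mod 73), so λ ≡ 63·19 ≡ 29.
  x = λ² - 50 - 50 = 841 - 100 ≡ 11; y = λ·(50 - 11) - 25 ≡ 11. → (11, 11)
3Q: (11, 11) + (50, 25). λ = (25 - 11)/(50 - 11) ≡ 14/39 mod 73. 39⁻¹ ≡ 15 (mod 73) since 39·15 = 585 ≡ 1, so λ ≡ 64.
  x = λ² - 11 - 50 = 4096 - 61 ≡ 20; y = λ·(11 - 20) - 11 ≡ 70. → (20, 70)
4Q: (20, 70) + (50, 25). λ = (25 - 70)/(50 - 20) ≡ 28/30 mod 73. 30⁻¹ ≡ 56 (mod 73) since 30·56 = 1680 ≡ 1, so λ ≡ 35.
  x = λ² - 20 - 50 = 1225 - 70 ≡ 60; y = λ·(20 - 60) - 70 ≡ 63. → (60, 63)
5Q: (60, 63) + (50, 25). λ = (25 - 63)/(50 - 60) ≡ 35/63 mod 73. 63⁻¹ ≡ 51 (mod 73), so λ ≡ 33.
  x = λ² - 60 - 50 = 1089 - 110 ≡ 30; y = λ·(60 - 30) - 63 ≡ 51. → (30, 51)
6Q: (30, 51) + (50, 25). λ = (25 - 51)/(50 - 30) ≡ 47/20 mod 73. 20⁻¹ ≡ 11 (mod 73), so λ ≡ 6.
  x = λ² - 30 - 50 = 36 - 80 ≡ 29; y = λ·(30 - 29) - 51 ≡ 28. → (29, 28)
7Q: (29, 28) + (50, 25). λ = (25 - 28)/(50 - 29) ≡ 70/21 mod 73. 21⁻¹ ≡ 7 (mod 73), so λ ≡ 52.
  x = λ² - 29 - 50 = 2704 - 79 ≡ 70; y = λ·(29 - 70) - 28 ≡ 30. → (70, 30)
8Q: (70, 30) + (50, 25). λ = (25 - 30)/(50 - 70) ≡ 68/53 mod 73. 53⁻¹ ≡ 62 (mod 73), so λ ≡ 55.
  x = λ² - 70 - 50 = 3025 - 120 ≡ 58; y = λ·(70 - 58) - 30 ≡ 46. → (58, 46)
9Q: (58, 46) + (50, 25). λ = (25 - 46)/(50 - 58) ≡ 52/65 mod 73. 65⁻¹ ≡ 9 (mod 73) since 65·9 = 585 ≡ 1, so λ ≡ 30.
  x = λ² - 58 - 50 = 900 - 108 ≡ 62; y = λ·(58 - 62) - 46 ≡ 53. → (62, 53)
10Q: (62, 53) + (50, 25). λ = (25 - 53)/(50 - 62) ≡ 45/61 mod 73. 61⁻¹ ≡ 6 (mod 73) since 61·6 = 366 ≡ 1, so λ ≡ 51.
  x = λ² - 62 - 50 = 2601 - 112 ≡ 7; y = λ·(62 - 7) - 53 ≡ 51. → (7, 51)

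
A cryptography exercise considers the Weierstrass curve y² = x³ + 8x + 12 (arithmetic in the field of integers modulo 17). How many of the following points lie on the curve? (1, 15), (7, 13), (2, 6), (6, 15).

(1, 15): 15² ≡ 4, rhs ≡ 4 → on.
(7, 13): 13² ≡ 16, rhs ≡ 3 → off.
(2, 6): 6² ≡ 2, rhs ≡ 2 → on.
(6, 15): 15² ≡ 4, rhs ≡ 4 → on.

3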